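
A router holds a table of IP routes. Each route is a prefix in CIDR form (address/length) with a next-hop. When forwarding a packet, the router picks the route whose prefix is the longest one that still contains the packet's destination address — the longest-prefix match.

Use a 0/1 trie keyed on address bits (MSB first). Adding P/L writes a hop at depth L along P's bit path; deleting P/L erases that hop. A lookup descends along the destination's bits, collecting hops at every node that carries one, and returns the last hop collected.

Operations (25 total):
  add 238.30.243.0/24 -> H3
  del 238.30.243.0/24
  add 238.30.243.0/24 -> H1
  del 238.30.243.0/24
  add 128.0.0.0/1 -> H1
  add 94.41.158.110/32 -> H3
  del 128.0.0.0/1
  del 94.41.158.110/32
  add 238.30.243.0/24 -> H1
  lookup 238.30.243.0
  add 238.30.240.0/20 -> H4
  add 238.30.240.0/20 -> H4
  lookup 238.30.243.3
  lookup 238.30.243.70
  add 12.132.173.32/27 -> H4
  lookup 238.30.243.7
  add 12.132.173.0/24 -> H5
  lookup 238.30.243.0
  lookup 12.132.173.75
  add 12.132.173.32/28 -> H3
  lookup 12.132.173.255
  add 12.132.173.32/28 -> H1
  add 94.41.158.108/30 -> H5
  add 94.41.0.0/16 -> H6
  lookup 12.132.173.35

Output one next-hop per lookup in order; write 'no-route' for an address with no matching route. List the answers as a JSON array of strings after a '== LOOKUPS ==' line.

Trace:
  + 238.30.243.0/24 (H3) depth=24
  - 238.30.243.0/24 clear@24
  + 238.30.243.0/24 (H1) depth=24
  - 238.30.243.0/24 clear@24
  + 128.0.0.0/1 (H1) depth=1
  + 94.41.158.110/32 (H3) depth=32
  - 128.0.0.0/1 clear@1
  - 94.41.158.110/32 clear@32
  + 238.30.243.0/24 (H1) depth=24
  ? 238.30.243.0  path d0:-→d1:-→d2:-→d3:-→d4:-→d5:-→d6:-→d7:-→d8:-→d9:-→d10:-→d11:-→d12:-→d13:-→d14:-→d15:-→d16:-→d17:-→d18:-→d19:-→d20:-→d21:-→d22:-→d23:-→d24:H1  best=H1
  + 238.30.240.0/20 (H4) depth=20
  + 238.30.240.0/20 (H4) depth=20
  ? 238.30.243.3  path d0:-→d1:-→d2:-→d3:-→d4:-→d5:-→d6:-→d7:-→d8:-→d9:-→d10:-→d11:-→d12:-→d13:-→d14:-→d15:-→d16:-→d17:-→d18:-→d19:-→d20:H4→d21:-→d22:-→d23:-→d24:H1  best=H1
  ? 238.30.243.70  path d0:-→d1:-→d2:-→d3:-→d4:-→d5:-→d6:-→d7:-→d8:-→d9:-→d10:-→d11:-→d12:-→d13:-→d14:-→d15:-→d16:-→d17:-→d18:-→d19:-→d20:H4→d21:-→d22:-→d23:-→d24:H1  best=H1
  + 12.132.173.32/27 (H4) depth=27
  ? 238.30.243.7  path d0:-→d1:-→d2:-→d3:-→d4:-→d5:-→d6:-→d7:-→d8:-→d9:-→d10:-→d11:-→d12:-→d13:-→d14:-→d15:-→d16:-→d17:-→d18:-→d19:-→d20:H4→d21:-→d22:-→d23:-→d24:H1  best=H1
  + 12.132.173.0/24 (H5) depth=24
  ? 238.30.243.0  path d0:-→d1:-→d2:-→d3:-→d4:-→d5:-→d6:-→d7:-→d8:-→d9:-→d10:-→d11:-→d12:-→d13:-→d14:-→d15:-→d16:-→d17:-→d18:-→d19:-→d20:H4→d21:-→d22:-→d23:-→d24:H1  best=H1
  ? 12.132.173.75  path d0:-→d1:-→d2:-→d3:-→d4:-→d5:-→d6:-→d7:-→d8:-→d9:-→d10:-→d11:-→d12:-→d13:-→d14:-→d15:-→d16:-→d17:-→d18:-→d19:-→d20:-→d21:-→d22:-→d23:-→d24:H5→d25:-  best=H5
  + 12.132.173.32/28 (H3) depth=28
  ? 12.132.173.255  path d0:-→d1:-→d2:-→d3:-→d4:-→d5:-→d6:-→d7:-→d8:-→d9:-→d10:-→d11:-→d12:-→d13:-→d14:-→d15:-→d16:-→d17:-→d18:-→d19:-→d20:-→d21:-→d22:-→d23:-→d24:H5  best=H5
  + 12.132.173.32/28 (H1) depth=28
  + 94.41.158.108/30 (H5) depth=30
  + 94.41.0.0/16 (H6) depth=16
  ? 12.132.173.35  path d0:-→d1:-→d2:-→d3:-→d4:-→d5:-→d6:-→d7:-→d8:-→d9:-→d10:-→d11:-→d12:-→d13:-→d14:-→d15:-→d16:-→d17:-→d18:-→d19:-→d20:-→d21:-→d22:-→d23:-→d24:H5→d25:-→d26:-→d27:H4→d28:H1  best=H1

== LOOKUPS ==
["H1","H1","H1","H1","H1","H5","H5","H1"]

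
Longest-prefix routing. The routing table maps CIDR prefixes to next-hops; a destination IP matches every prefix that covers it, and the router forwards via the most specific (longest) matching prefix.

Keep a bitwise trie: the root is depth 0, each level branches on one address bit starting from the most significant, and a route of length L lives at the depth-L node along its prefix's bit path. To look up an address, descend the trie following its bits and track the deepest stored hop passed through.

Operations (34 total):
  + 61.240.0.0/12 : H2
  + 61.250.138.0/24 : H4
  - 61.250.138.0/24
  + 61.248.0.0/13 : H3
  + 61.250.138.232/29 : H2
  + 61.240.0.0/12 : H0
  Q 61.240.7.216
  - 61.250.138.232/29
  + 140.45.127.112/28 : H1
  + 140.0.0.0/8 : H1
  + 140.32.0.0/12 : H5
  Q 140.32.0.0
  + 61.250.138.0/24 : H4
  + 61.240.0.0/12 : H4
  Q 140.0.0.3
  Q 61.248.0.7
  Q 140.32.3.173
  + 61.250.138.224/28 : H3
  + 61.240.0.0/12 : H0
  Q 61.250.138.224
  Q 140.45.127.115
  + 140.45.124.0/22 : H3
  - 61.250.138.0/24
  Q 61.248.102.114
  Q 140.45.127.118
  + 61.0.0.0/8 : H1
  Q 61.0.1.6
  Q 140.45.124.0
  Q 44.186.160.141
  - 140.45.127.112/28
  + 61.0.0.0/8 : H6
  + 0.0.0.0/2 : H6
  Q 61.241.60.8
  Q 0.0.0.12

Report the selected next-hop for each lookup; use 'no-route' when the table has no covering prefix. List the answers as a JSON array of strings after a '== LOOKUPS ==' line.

Trace:
  add 61.240.0.0/12 -> H2 at depth 12
  add 61.250.138.0/24 -> H4 at depth 24
  del 61.250.138.0/24 (clear depth 24)
  add 61.248.0.0/13 -> H3 at depth 13
  add 61.250.138.232/29 -> H2 at depth 29
  add 61.240.0.0/12 -> H0 at depth 12
  Q 61.240.7.216: descend 001111011111 ; hops seen [H0] ; pick H0
  del 61.250.138.232/29 (clear depth 29)
  add 140.45.127.112/28 -> H1 at depth 28
  add 140.0.0.0/8 -> H1 at depth 8
  add 140.32.0.0/12 -> H5 at depth 12
  Q 140.32.0.0: descend 100011000010 ; hops seen [H1,H5] ; pick H5
  add 61.250.138.0/24 -> H4 at depth 24
  add 61.240.0.0/12 -> H4 at depth 12
  Q 140.0.0.3: descend 1000110000 ; hops seen [H1] ; pick H1
  Q 61.248.0.7: descend 00111101111110 ; hops seen [H4,H3] ; pick H3
  Q 140.32.3.173: descend 100011000010 ; hops seen [H1,H5] ; pick H5
  add 61.250.138.224/28 -> H3 at depth 28
  add 61.240.0.0/12 -> H0 at depth 12
  Q 61.250.138.224: descend 0011110111111010100010101110 ; hops seen [H0,H3,H4,H3] ; pick H3
  Q 140.45.127.115: descend 1000110000101101011111110111 ; hops seen [H1,H5,H1] ; pick H1
  add 140.45.124.0/22 -> H3 at depth 22
  del 61.250.138.0/24 (clear depth 24)
  Q 61.248.102.114: descend 00111101111110 ; hops seen [H0,H3] ; pick H3
  Q 140.45.127.118: descend 1000110000101101011111110111 ; hops seen [H1,H5,H3,H1] ; pick H1
  add 61.0.0.0/8 -> H1 at depth 8
  Q 61.0.1.6: descend 00111101 ; hops seen [H1] ; pick H1
  Q 140.45.124.0: descend 1000110000101101011111 ; hops seen [H1,H5,H3] ; pick H3
  Q 44.186.160.141: descend 001 ; hops seen [∅] ; pick no-route
  del 140.45.127.112/28 (clear depth 28)
  add 61.0.0.0/8 -> H6 at depth 8
  add 0.0.0.0/2 -> H6 at depth 2
  Q 61.241.60.8: descend 001111011111 ; hops seen [H6,H6,H0] ; pick H0
  Q 0.0.0.12: descend 00 ; hops seen [H6] ; pick H6

== LOOKUPS ==
["H0","H5","H1","H3","H5","H3","H1","H3","H1","H1","H3","no-route","H0","H6"]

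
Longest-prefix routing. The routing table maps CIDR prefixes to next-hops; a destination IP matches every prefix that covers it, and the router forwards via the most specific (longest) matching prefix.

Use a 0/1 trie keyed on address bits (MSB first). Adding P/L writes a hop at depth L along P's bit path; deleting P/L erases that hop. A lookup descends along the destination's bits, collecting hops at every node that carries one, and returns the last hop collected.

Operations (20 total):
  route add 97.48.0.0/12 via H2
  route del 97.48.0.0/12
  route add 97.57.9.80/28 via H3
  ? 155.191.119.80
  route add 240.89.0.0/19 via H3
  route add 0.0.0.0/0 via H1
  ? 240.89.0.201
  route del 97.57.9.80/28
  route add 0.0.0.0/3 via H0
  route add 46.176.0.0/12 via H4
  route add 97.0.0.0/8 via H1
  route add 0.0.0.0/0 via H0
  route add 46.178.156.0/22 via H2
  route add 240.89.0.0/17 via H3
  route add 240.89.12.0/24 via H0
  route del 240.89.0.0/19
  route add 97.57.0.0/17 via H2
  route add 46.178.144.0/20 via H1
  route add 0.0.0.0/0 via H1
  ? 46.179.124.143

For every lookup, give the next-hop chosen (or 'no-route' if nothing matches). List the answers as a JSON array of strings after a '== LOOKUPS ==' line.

Apply in order:
  + 97.48.0.0/12 (H2) depth=12
  del 97.48.0.0/12 (clear depth 12)
  + 97.57.9.80/28 (H3) depth=28
  ? 155.191.119.80  path d0:-  best=no-route
  + 240.89.0.0/19 (H3) depth=19
  + 0.0.0.0/0 (H1) depth=0
  ? 240.89.0.201  path d0:H1→d1:-→d2:-→d3:-→d4:-→d5:-→d6:-→d7:-→d8:-→d9:-→d10:-→d11:-→d12:-→d13:-→d14:-→d15:-→d16:-→d17:-→d18:-→d19:H3  best=H3
  del 97.57.9.80/28 (clear depth 28)
  + 0.0.0.0/3 (H0) depth=3
  + 46.176.0.0/12 (H4) depth=12
  + 97.0.0.0/8 (H1) depth=8
  + 0.0.0.0/0 (H0) depth=0
  + 46.178.156.0/22 (H2) depth=22
  + 240.89.0.0/17 (H3) depth=17
  + 240.89.12.0/24 (H0) depth=24
  del 240.89.0.0/19 (clear depth 19)
  + 97.57.0.0/17 (H2) depth=17
  + 46.178.144.0/20 (H1) depth=20
  + 0.0.0.0/0 (H1) depth=0
  ? 46.179.124.143  path d0:H1→d1:-→d2:-→d3:-→d4:-→d5:-→d6:-→d7:-→d8:-→d9:-→d10:-→d11:-→d12:H4→d13:-→d14:-→d15:-  best=H4

== LOOKUPS ==
["no-route","H3","H4"]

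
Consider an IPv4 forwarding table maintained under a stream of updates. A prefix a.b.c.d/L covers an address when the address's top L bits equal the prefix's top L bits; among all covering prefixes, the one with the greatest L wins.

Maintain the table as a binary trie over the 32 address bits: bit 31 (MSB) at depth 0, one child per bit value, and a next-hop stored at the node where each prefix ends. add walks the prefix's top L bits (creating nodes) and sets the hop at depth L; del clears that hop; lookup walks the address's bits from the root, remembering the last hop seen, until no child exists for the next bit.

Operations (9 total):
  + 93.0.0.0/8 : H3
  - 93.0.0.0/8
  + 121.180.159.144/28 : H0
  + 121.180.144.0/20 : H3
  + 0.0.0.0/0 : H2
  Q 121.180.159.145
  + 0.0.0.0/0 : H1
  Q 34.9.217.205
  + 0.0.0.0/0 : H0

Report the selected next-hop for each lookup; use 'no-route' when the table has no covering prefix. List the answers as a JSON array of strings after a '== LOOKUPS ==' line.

Trace:
  add 93.0.0.0/8 -> H3 at depth 8
  - 93.0.0.0/8 clear@8
  add 121.180.159.144/28 -> H0 at depth 28
  add 121.180.144.0/20 -> H3 at depth 20
  add 0.0.0.0/0 -> H2 at depth 0
  Q 121.180.159.145: descend 0111100110110100100111111001 ; hops seen [H2,H3,H0] ; pick H0
  add 0.0.0.0/0 -> H1 at depth 0
  Q 34.9.217.205: descend 0 ; hops seen [H1] ; pick H1
  add 0.0.0.0/0 -> H0 at depth 0

== LOOKUPS ==
["H0","H1"]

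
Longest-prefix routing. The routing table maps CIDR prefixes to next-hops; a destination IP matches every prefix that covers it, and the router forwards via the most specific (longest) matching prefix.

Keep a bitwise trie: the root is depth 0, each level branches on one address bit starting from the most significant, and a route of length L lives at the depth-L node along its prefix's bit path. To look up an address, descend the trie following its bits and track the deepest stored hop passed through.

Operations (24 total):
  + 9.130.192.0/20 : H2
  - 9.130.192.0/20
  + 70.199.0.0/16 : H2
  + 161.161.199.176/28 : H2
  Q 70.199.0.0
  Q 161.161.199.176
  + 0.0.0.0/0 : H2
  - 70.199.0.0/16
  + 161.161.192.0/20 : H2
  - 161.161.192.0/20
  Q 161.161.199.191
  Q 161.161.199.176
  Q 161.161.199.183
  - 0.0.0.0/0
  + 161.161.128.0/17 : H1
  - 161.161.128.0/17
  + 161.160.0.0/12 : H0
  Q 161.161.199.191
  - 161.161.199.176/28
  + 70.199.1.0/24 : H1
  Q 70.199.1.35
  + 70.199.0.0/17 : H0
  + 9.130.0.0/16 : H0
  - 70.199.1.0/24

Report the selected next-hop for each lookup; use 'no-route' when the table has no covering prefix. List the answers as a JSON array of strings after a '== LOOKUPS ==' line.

Trace:
  add 9.130.192.0/20 -> H2 at depth 20
  - 9.130.192.0/20 clear@20
  add 70.199.0.0/16 -> H2 at depth 16
  add 161.161.199.176/28 -> H2 at depth 28
  ? 70.199.0.0  path d0:-→d1:-→d2:-→d3:-→d4:-→d5:-→d6:-→d7:-→d8:-→d9:-→d10:-→d11:-→d12:-→d13:-→d14:-→d15:-→d16:H2  best=H2
  ? 161.161.199.176  path d0:-→d1:-→d2:-→d3:-→d4:-→d5:-→d6:-→d7:-→d8:-→d9:-→d10:-→d11:-→d12:-→d13:-→d14:-→d15:-→d16:-→d17:-→d18:-→d19:-→d20:-→d21:-→d22:-→d23:-→d24:-→d25:-→d26:-→d27:-→d28:H2  best=H2
  add 0.0.0.0/0 -> H2 at depth 0
  - 70.199.0.0/16 clear@16
  add 161.161.192.0/20 -> H2 at depth 20
  - 161.161.192.0/20 clear@20
  ? 161.161.199.191  path d0:H2→d1:-→d2:-→d3:-→d4:-→d5:-→d6:-→d7:-→d8:-→d9:-→d10:-→d11:-→d12:-→d13:-→d14:-→d15:-→d16:-→d17:-→d18:-→d19:-→d20:-→d21:-→d22:-→d23:-→d24:-→d25:-→d26:-→d27:-→d28:H2  best=H2
  ? 161.161.199.176  path d0:H2→d1:-→d2:-→d3:-→d4:-→d5:-→d6:-→d7:-→d8:-→d9:-→d10:-→d11:-→d12:-→d13:-→d14:-→d15:-→d16:-→d17:-→d18:-→d19:-→d20:-→d21:-→d22:-→d23:-→d24:-→d25:-→d26:-→d27:-→d28:H2  best=H2
  ? 161.161.199.183  path d0:H2→d1:-→d2:-→d3:-→d4:-→d5:-→d6:-→d7:-→d8:-→d9:-→d10:-→d11:-→d12:-→d13:-→d14:-→d15:-→d16:-→d17:-→d18:-→d19:-→d20:-→d21:-→d22:-→d23:-→d24:-→d25:-→d26:-→d27:-→d28:H2  best=H2
  - 0.0.0.0/0 clear@0
  add 161.161.128.0/17 -> H1 at depth 17
  - 161.161.128.0/17 clear@17
  add 161.160.0.0/12 -> H0 at depth 12
  ? 161.161.199.191  path d0:-→d1:-→d2:-→d3:-→d4:-→d5:-→d6:-→d7:-→d8:-→d9:-→d10:-→d11:-→d12:H0→d13:-→d14:-→d15:-→d16:-→d17:-→d18:-→d19:-→d20:-→d21:-→d22:-→d23:-→d24:-→d25:-→d26:-→d27:-→d28:H2  best=H2
  - 161.161.199.176/28 clear@28
  add 70.199.1.0/24 -> H1 at depth 24
  ? 70.199.1.35  path d0:-→d1:-→d2:-→d3:-→d4:-→d5:-→d6:-→d7:-→d8:-→d9:-→d10:-→d11:-→d12:-→d13:-→d14:-→d15:-→d16:-→d17:-→d18:-→d19:-→d20:-→d21:-→d22:-→d23:-→d24:H1  best=H1
  add 70.199.0.0/17 -> H0 at depth 17
  add 9.130.0.0/16 -> H0 at depth 16
  - 70.199.1.0/24 clear@24

== LOOKUPS ==
["H2","H2","H2","H2","H2","H2","H1"]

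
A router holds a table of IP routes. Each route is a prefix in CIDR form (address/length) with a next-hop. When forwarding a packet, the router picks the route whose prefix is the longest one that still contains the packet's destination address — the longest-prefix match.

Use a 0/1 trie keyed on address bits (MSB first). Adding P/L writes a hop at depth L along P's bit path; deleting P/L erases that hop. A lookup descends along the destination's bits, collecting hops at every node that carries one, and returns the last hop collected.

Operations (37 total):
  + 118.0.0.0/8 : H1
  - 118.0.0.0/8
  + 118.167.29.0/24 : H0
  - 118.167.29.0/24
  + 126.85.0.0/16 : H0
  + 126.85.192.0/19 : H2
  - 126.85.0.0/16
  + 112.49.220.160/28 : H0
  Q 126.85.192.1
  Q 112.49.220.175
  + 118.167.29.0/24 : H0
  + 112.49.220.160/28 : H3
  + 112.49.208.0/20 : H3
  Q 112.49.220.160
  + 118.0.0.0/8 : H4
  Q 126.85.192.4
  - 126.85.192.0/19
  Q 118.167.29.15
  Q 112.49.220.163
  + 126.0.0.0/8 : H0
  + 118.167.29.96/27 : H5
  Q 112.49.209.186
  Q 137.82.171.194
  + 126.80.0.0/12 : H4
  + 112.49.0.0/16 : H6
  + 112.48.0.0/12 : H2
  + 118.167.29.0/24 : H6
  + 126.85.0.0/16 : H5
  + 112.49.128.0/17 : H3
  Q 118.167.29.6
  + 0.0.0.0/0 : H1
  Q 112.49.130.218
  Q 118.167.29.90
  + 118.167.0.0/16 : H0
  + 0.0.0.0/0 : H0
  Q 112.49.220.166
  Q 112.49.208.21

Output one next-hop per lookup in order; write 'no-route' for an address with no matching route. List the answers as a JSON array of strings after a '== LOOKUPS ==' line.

Trace:
  add 118.0.0.0/8 -> H1 at depth 8
  del 118.0.0.0/8 (clear depth 8)
  add 118.167.29.0/24 -> H0 at depth 24
  del 118.167.29.0/24 (clear depth 24)
  add 126.85.0.0/16 -> H0 at depth 16
  add 126.85.192.0/19 -> H2 at depth 19
  del 126.85.0.0/16 (clear depth 16)
  add 112.49.220.160/28 -> H0 at depth 28
  ? 126.85.192.1  path d0:-→d1:-→d2:-→d3:-→d4:-→d5:-→d6:-→d7:-→d8:-→d9:-→d10:-→d11:-→d12:-→d13:-→d14:-→d15:-→d16:-→d17:-→d18:-→d19:H2  best=H2
  ? 112.49.220.175  path d0:-→d1:-→d2:-→d3:-→d4:-→d5:-→d6:-→d7:-→d8:-→d9:-→d10:-→d11:-→d12:-→d13:-→d14:-→d15:-→d16:-→d17:-→d18:-→d19:-→d20:-→d21:-→d22:-→d23:-→d24:-→d25:-→d26:-→d27:-→d28:H0  best=H0
  add 118.167.29.0/24 -> H0 at depth 24
  add 112.49.220.160/28 -> H3 at depth 28
  add 112.49.208.0/20 -> H3 at depth 20
  ? 112.49.220.160  path d0:-→d1:-→d2:-→d3:-→d4:-→d5:-→d6:-→d7:-→d8:-→d9:-→d10:-→d11:-→d12:-→d13:-→d14:-→d15:-→d16:-→d17:-→d18:-→d19:-→d20:H3→d21:-→d22:-→d23:-→d24:-→d25:-→d26:-→d27:-→d28:H3  best=H3
  add 118.0.0.0/8 -> H4 at depth 8
  ? 126.85.192.4  path d0:-→d1:-→d2:-→d3:-→d4:-→d5:-→d6:-→d7:-→d8:-→d9:-→d10:-→d11:-→d12:-→d13:-→d14:-→d15:-→d16:-→d17:-→d18:-→d19:H2  best=H2
  del 126.85.192.0/19 (clear depth 19)
  ? 118.167.29.15  path d0:-→d1:-→d2:-→d3:-→d4:-→d5:-→d6:-→d7:-→d8:H4→d9:-→d10:-→d11:-→d12:-→d13:-→d14:-→d15:-→d16:-→d17:-→d18:-→d19:-→d20:-→d21:-→d22:-→d23:-→d24:H0  best=H0
  ? 112.49.220.163  path d0:-→d1:-→d2:-→d3:-→d4:-→d5:-→d6:-→d7:-→d8:-→d9:-→d10:-→d11:-→d12:-→d13:-→d14:-→d15:-→d16:-→d17:-→d18:-→d19:-→d20:H3→d21:-→d22:-→d23:-→d24:-→d25:-→d26:-→d27:-→d28:H3  best=H3
  add 126.0.0.0/8 -> H0 at depth 8
  add 118.167.29.96/27 -> H5 at depth 27
  ? 112.49.209.186  path d0:-→d1:-→d2:-→d3:-→d4:-→d5:-→d6:-→d7:-→d8:-→d9:-→d10:-→d11:-→d12:-→d13:-→d14:-→d15:-→d16:-→d17:-→d18:-→d19:-→d20:H3  best=H3
  ? 137.82.171.194  path d0:-  best=no-route
  add 126.80.0.0/12 -> H4 at depth 12
  add 112.49.0.0/16 -> H6 at depth 16
  add 112.48.0.0/12 -> H2 at depth 12
  add 118.167.29.0/24 -> H6 at depth 24
  add 126.85.0.0/16 -> H5 at depth 16
  add 112.49.128.0/17 -> H3 at depth 17
  ? 118.167.29.6  path d0:-→d1:-→d2:-→d3:-→d4:-→d5:-→d6:-→d7:-→d8:H4→d9:-→d10:-→d11:-→d12:-→d13:-→d14:-→d15:-→d16:-→d17:-→d18:-→d19:-→d20:-→d21:-→d22:-→d23:-→d24:H6→d25:-  best=H6
  add 0.0.0.0/0 -> H1 at depth 0
  ? 112.49.130.218  path d0:H1→d1:-→d2:-→d3:-→d4:-→d5:-→d6:-→d7:-→d8:-→d9:-→d10:-→d11:-→d12:H2→d13:-→d14:-→d15:-→d16:H6→d17:H3  best=H3
  ? 118.167.29.90  path d0:H1→d1:-→d2:-→d3:-→d4:-→d5:-→d6:-→d7:-→d8:H4→d9:-→d10:-→d11:-→d12:-→d13:-→d14:-→d15:-→d16:-→d17:-→d18:-→d19:-→d20:-→d21:-→d22:-→d23:-→d24:H6→d25:-→d26:-  best=H6
  add 118.167.0.0/16 -> H0 at depth 16
  add 0.0.0.0/0 -> H0 at depth 0
  ? 112.49.220.166  path d0:H0→d1:-→d2:-→d3:-→d4:-→d5:-→d6:-→d7:-→d8:-→d9:-→d10:-→d11:-→d12:H2→d13:-→d14:-→d15:-→d16:H6→d17:H3→d18:-→d19:-→d20:H3→d21:-→d22:-→d23:-→d24:-→d25:-→d26:-→d27:-→d28:H3  best=H3
  ? 112.49.208.21  path d0:H0→d1:-→d2:-→d3:-→d4:-→d5:-→d6:-→d7:-→d8:-→d9:-→d10:-→d11:-→d12:H2→d13:-→d14:-→d15:-→d16:H6→d17:H3→d18:-→d19:-→d20:H3  best=H3

== LOOKUPS ==
["H2","H0","H3","H2","H0","H3","H3","no-route","H6","H3","H6","H3","H3"]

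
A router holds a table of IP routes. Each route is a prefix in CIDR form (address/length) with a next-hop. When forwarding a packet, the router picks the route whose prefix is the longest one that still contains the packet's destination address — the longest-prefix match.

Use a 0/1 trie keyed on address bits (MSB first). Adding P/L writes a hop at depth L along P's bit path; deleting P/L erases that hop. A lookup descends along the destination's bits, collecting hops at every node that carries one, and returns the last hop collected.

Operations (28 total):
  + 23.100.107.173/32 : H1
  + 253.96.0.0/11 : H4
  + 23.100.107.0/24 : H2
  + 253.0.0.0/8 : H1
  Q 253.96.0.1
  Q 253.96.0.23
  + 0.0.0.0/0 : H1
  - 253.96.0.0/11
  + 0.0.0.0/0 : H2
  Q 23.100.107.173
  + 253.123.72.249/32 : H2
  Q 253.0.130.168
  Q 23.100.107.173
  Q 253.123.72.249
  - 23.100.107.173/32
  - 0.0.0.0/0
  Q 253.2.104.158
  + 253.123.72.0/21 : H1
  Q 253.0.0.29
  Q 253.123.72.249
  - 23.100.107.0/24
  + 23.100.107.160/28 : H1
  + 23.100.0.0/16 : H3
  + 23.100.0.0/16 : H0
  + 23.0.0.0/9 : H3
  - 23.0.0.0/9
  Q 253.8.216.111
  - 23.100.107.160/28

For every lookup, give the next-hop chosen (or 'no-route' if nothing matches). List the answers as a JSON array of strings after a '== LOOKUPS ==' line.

Apply in order:
  add 23.100.107.173/32 -> H1 at depth 32
  add 253.96.0.0/11 -> H4 at depth 11
  add 23.100.107.0/24 -> H2 at depth 24
  add 253.0.0.0/8 -> H1 at depth 8
  ? 253.96.0.1  path d0:-→d1:-→d2:-→d3:-→d4:-→d5:-→d6:-→d7:-→d8:H1→d9:-→d10:-→d11:H4  best=H4
  ? 253.96.0.23  path d0:-→d1:-→d2:-→d3:-→d4:-→d5:-→d6:-→d7:-→d8:H1→d9:-→d10:-→d11:H4  best=H4
  add 0.0.0.0/0 -> H1 at depth 0
  del 253.96.0.0/11 (clear depth 11)
  add 0.0.0.0/0 -> H2 at depth 0
  ? 23.100.107.173  path d0:H2→d1:-→d2:-→d3:-→d4:-→d5:-→d6:-→d7:-→d8:-→d9:-→d10:-→d11:-→d12:-→d13:-→d14:-→d15:-→d16:-→d17:-→d18:-→d19:-→d20:-→d21:-→d22:-→d23:-→d24:H2→d25:-→d26:-→d27:-→d28:-→d29:-→d30:-→d31:-→d32:H1  best=H1
  add 253.123.72.249/32 -> H2 at depth 32
  ? 253.0.130.168  path d0:H2→d1:-→d2:-→d3:-→d4:-→d5:-→d6:-→d7:-→d8:H1→d9:-  best=H1
  ? 23.100.107.173  path d0:H2→d1:-→d2:-→d3:-→d4:-→d5:-→d6:-→d7:-→d8:-→d9:-→d10:-→d11:-→d12:-→d13:-→d14:-→d15:-→d16:-→d17:-→d18:-→d19:-→d20:-→d21:-→d22:-→d23:-→d24:H2→d25:-→d26:-→d27:-→d28:-→d29:-→d30:-→d31:-→d32:H1  best=H1
  ? 253.123.72.249  path d0:H2→d1:-→d2:-→d3:-→d4:-→d5:-→d6:-→d7:-→d8:H1→d9:-→d10:-→d11:-→d12:-→d13:-→d14:-→d15:-→d16:-→d17:-→d18:-→d19:-→d20:-→d21:-→d22:-→d23:-→d24:-→d25:-→d26:-→d27:-→d28:-→d29:-→d30:-→d31:-→d32:H2  best=H2
  del 23.100.107.173/32 (clear depth 32)
  del 0.0.0.0/0 (clear depth 0)
  ? 253.2.104.158  path d0:-→d1:-→d2:-→d3:-→d4:-→d5:-→d6:-→d7:-→d8:H1→d9:-  best=H1
  add 253.123.72.0/21 -> H1 at depth 21
  ? 253.0.0.29  path d0:-→d1:-→d2:-→d3:-→d4:-→d5:-→d6:-→d7:-→d8:H1→d9:-  best=H1
  ? 253.123.72.249  path d0:-→d1:-→d2:-→d3:-→d4:-→d5:-→d6:-→d7:-→d8:H1→d9:-→d10:-→d11:-→d12:-→d13:-→d14:-→d15:-→d16:-→d17:-→d18:-→d19:-→d20:-→d21:H1→d22:-→d23:-→d24:-→d25:-→d26:-→d27:-→d28:-→d29:-→d30:-→d31:-→d32:H2  best=H2
  del 23.100.107.0/24 (clear depth 24)
  add 23.100.107.160/28 -> H1 at depth 28
  add 23.100.0.0/16 -> H3 at depth 16
  add 23.100.0.0/16 -> H0 at depth 16
  add 23.0.0.0/9 -> H3 at depth 9
  del 23.0.0.0/9 (clear depth 9)
  ? 253.8.216.111  path d0:-→d1:-→d2:-→d3:-→d4:-→d5:-→d6:-→d7:-→d8:H1→d9:-  best=H1
  del 23.100.107.160/28 (clear depth 28)

== LOOKUPS ==
["H4","H4","H1","H1","H1","H2","H1","H1","H2","H1"]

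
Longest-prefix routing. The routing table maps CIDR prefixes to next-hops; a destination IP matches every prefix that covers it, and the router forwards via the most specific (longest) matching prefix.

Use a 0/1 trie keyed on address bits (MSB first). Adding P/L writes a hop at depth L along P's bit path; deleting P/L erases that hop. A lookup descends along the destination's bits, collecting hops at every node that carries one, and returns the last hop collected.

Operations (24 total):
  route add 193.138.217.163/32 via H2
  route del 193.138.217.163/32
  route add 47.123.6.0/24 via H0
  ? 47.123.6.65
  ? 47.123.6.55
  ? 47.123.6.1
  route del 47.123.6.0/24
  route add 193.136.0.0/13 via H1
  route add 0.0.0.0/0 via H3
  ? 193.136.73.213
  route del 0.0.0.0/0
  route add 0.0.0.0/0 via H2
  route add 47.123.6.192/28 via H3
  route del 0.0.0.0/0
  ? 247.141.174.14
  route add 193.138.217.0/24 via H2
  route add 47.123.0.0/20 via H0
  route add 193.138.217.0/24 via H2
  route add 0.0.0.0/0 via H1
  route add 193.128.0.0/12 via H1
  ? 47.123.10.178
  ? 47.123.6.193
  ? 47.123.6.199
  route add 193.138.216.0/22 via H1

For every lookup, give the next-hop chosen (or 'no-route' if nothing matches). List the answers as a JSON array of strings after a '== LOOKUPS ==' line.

Process each operation:
  + 193.138.217.163/32 (H2) depth=32
  del 193.138.217.163/32 (clear depth 32)
  + 47.123.6.0/24 (H0) depth=24
  lookup 47.123.6.65: bits 001011110111101100000110 walk d0:-→d1:-→d2:-→d3:-→d4:-→d5:-→d6:-→d7:-→d8:-→d9:-→d10:-→d11:-→d12:-→d13:-→d14:-→d15:-→d16:-→d17:-→d18:-→d19:-→d20:-→d21:-→d22:-→d23:-→d24:H0 -> H0
  lookup 47.123.6.55: bits 001011110111101100000110 walk d0:-→d1:-→d2:-→d3:-→d4:-→d5:-→d6:-→d7:-→d8:-→d9:-→d10:-→d11:-→d12:-→d13:-→d14:-→d15:-→d16:-→d17:-→d18:-→d19:-→d20:-→d21:-→d22:-→d23:-→d24:H0 -> H0
  lookup 47.123.6.1: bits 001011110111101100000110 walk d0:-→d1:-→d2:-→d3:-→d4:-→d5:-→d6:-→d7:-→d8:-→d9:-→d10:-→d11:-→d12:-→d13:-→d14:-→d15:-→d16:-→d17:-→d18:-→d19:-→d20:-→d21:-→d22:-→d23:-→d24:H0 -> H0
  del 47.123.6.0/24 (clear depth 24)
  + 193.136.0.0/13 (H1) depth=13
  + 0.0.0.0/0 (H3) depth=0
  lookup 193.136.73.213: bits 11000001100010 walk d0:H3→d1:-→d2:-→d3:-→d4:-→d5:-→d6:-→d7:-→d8:-→d9:-→d10:-→d11:-→d12:-→d13:H1→d14:- -> H1
  del 0.0.0.0/0 (clear depth 0)
  + 0.0.0.0/0 (H2) depth=0
  + 47.123.6.192/28 (H3) depth=28
  del 0.0.0.0/0 (clear depth 0)
  lookup 247.141.174.14: bits 11 walk d0:-→d1:-→d2:- -> no-route
  + 193.138.217.0/24 (H2) depth=24
  + 47.123.0.0/20 (H0) depth=20
  + 193.138.217.0/24 (H2) depth=24
  + 0.0.0.0/0 (H1) depth=0
  + 193.128.0.0/12 (H1) depth=12
  lookup 47.123.10.178: bits 00101111011110110000 walk d0:H1→d1:-→d2:-→d3:-→d4:-→d5:-→d6:-→d7:-→d8:-→d9:-→d10:-→d11:-→d12:-→d13:-→d14:-→d15:-→d16:-→d17:-→d18:-→d19:-→d20:H0 -> H0
  lookup 47.123.6.193: bits 0010111101111011000001101100 walk d0:H1→d1:-→d2:-→d3:-→d4:-→d5:-→d6:-→d7:-→d8:-→d9:-→d10:-→d11:-→d12:-→d13:-→d14:-→d15:-→d16:-→d17:-→d18:-→d19:-→d20:H0→d21:-→d22:-→d23:-→d24:-→d25:-→d26:-→d27:-→d28:H3 -> H3
  lookup 47.123.6.199: bits 0010111101111011000001101100 walk d0:H1→d1:-→d2:-→d3:-→d4:-→d5:-→d6:-→d7:-→d8:-→d9:-→d10:-→d11:-→d12:-→d13:-→d14:-→d15:-→d16:-→d17:-→d18:-→d19:-→d20:H0→d21:-→d22:-→d23:-→d24:-→d25:-→d26:-→d27:-→d28:H3 -> H3
  + 193.138.216.0/22 (H1) depth=22

== LOOKUPS ==
["H0","H0","H0","H1","no-route","H0","H3","H3"]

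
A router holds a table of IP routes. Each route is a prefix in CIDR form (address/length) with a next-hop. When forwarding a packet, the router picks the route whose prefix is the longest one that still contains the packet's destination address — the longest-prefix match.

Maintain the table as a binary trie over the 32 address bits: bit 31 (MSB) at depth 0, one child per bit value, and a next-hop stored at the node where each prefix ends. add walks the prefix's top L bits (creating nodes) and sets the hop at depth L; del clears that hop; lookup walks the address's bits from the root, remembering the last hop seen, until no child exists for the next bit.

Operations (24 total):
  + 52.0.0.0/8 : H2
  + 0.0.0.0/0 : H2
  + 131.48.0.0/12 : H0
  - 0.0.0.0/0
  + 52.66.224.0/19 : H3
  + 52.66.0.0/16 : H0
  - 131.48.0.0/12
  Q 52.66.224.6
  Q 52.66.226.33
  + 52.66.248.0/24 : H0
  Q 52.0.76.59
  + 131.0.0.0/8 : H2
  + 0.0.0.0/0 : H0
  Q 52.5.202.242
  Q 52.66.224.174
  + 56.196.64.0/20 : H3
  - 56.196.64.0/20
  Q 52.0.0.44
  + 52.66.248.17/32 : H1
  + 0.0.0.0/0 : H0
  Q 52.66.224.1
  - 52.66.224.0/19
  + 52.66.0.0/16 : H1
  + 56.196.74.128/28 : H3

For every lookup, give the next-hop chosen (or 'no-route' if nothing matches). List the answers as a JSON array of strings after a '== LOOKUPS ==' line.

Process each operation:
  add 52.0.0.0/8 -> H2 at depth 8
  add 0.0.0.0/0 -> H2 at depth 0
  add 131.48.0.0/12 -> H0 at depth 12
  - 0.0.0.0/0 clear@0
  add 52.66.224.0/19 -> H3 at depth 19
  add 52.66.0.0/16 -> H0 at depth 16
  - 131.48.0.0/12 clear@12
  lookup 52.66.224.6: bits 0011010001000010111 walk d0:-→d1:-→d2:-→d3:-→d4:-→d5:-→d6:-→d7:-→d8:H2→d9:-→d10:-→d11:-→d12:-→d13:-→d14:-→d15:-→d16:H0→d17:-→d18:-→d19:H3 -> H3
  lookup 52.66.226.33: bits 0011010001000010111 walk d0:-→d1:-→d2:-→d3:-→d4:-→d5:-→d6:-→d7:-→d8:H2→d9:-→d10:-→d11:-→d12:-→d13:-→d14:-→d15:-→d16:H0→d17:-→d18:-→d19:H3 -> H3
  add 52.66.248.0/24 -> H0 at depth 24
  lookup 52.0.76.59: bits 001101000 walk d0:-→d1:-→d2:-→d3:-→d4:-→d5:-→d6:-→d7:-→d8:H2→d9:- -> H2
  add 131.0.0.0/8 -> H2 at depth 8
  add 0.0.0.0/0 -> H0 at depth 0
  lookup 52.5.202.242: bits 001101000 walk d0:H0→d1:-→d2:-→d3:-→d4:-→d5:-→d6:-→d7:-→d8:H2→d9:- -> H2
  lookup 52.66.224.174: bits 0011010001000010111 walk d0:H0→d1:-→d2:-→d3:-→d4:-→d5:-→d6:-→d7:-→d8:H2→d9:-→d10:-→d11:-→d12:-→d13:-→d14:-→d15:-→d16:H0→d17:-→d18:-→d19:H3 -> H3
  add 56.196.64.0/20 -> H3 at depth 20
  - 56.196.64.0/20 clear@20
  lookup 52.0.0.44: bits 001101000 walk d0:H0→d1:-→d2:-→d3:-→d4:-→d5:-→d6:-→d7:-→d8:H2→d9:- -> H2
  add 52.66.248.17/32 -> H1 at depth 32
  add 0.0.0.0/0 -> H0 at depth 0
  lookup 52.66.224.1: bits 0011010001000010111 walk d0:H0→d1:-→d2:-→d3:-→d4:-→d5:-→d6:-→d7:-→d8:H2→d9:-→d10:-→d11:-→d12:-→d13:-→d14:-→d15:-→d16:H0→d17:-→d18:-→d19:H3 -> H3
  - 52.66.224.0/19 clear@19
  add 52.66.0.0/16 -> H1 at depth 16
  add 56.196.74.128/28 -> H3 at depth 28

== LOOKUPS ==
["H3","H3","H2","H2","H3","H2","H3"]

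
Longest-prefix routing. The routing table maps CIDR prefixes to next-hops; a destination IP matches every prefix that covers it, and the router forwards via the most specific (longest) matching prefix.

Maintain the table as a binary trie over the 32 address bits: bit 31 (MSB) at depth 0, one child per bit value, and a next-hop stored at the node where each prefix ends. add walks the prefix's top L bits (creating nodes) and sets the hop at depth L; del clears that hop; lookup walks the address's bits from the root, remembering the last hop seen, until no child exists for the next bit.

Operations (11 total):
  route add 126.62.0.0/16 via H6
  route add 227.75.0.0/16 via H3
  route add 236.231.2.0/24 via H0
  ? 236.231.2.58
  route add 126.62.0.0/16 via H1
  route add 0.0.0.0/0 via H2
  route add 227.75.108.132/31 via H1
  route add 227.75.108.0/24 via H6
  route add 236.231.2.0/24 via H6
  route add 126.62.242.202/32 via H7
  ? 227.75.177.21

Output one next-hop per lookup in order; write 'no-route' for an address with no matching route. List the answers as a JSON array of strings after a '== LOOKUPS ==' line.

Process each operation:
  add 126.62.0.0/16 -> H6 at depth 16
  add 227.75.0.0/16 -> H3 at depth 16
  add 236.231.2.0/24 -> H0 at depth 24
  lookup 236.231.2.58: bits 111011001110011100000010 walk d0:-→d1:-→d2:-→d3:-→d4:-→d5:-→d6:-→d7:-→d8:-→d9:-→d10:-→d11:-→d12:-→d13:-→d14:-→d15:-→d16:-→d17:-→d18:-→d19:-→d20:-→d21:-→d22:-→d23:-→d24:H0 -> H0
  add 126.62.0.0/16 -> H1 at depth 16
  add 0.0.0.0/0 -> H2 at depth 0
  add 227.75.108.132/31 -> H1 at depth 31
  add 227.75.108.0/24 -> H6 at depth 24
  add 236.231.2.0/24 -> H6 at depth 24
  add 126.62.242.202/32 -> H7 at depth 32
  lookup 227.75.177.21: bits 1110001101001011 walk d0:H2→d1:-→d2:-→d3:-→d4:-→d5:-→d6:-→d7:-→d8:-→d9:-→d10:-→d11:-→d12:-→d13:-→d14:-→d15:-→d16:H3 -> H3

== LOOKUPS ==
["H0","H3"]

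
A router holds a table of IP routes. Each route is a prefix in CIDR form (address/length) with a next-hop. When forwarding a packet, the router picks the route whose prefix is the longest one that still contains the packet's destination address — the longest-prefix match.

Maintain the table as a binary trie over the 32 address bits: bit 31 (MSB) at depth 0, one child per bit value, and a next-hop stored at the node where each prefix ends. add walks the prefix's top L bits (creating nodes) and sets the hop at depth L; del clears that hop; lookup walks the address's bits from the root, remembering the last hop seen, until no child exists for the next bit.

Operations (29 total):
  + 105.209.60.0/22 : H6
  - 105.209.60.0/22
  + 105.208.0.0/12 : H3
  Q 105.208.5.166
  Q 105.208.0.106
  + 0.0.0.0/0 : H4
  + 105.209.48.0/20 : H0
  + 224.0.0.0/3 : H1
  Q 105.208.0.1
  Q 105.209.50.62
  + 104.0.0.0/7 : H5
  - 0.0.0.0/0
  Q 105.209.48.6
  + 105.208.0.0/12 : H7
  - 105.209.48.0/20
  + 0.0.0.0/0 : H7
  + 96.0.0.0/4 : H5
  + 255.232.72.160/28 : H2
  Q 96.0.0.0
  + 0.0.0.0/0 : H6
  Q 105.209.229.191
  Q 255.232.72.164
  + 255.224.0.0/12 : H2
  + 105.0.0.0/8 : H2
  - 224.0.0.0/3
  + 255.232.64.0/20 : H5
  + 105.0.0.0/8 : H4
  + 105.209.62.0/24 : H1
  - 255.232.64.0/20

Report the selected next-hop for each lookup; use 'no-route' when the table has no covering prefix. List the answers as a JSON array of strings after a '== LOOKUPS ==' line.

Trace:
  + 105.209.60.0/22 (H6) depth=22
  del 105.209.60.0/22 (clear depth 22)
  + 105.208.0.0/12 (H3) depth=12
  Q 105.208.5.166: descend 011010011101000 ; hops seen [H3] ; pick H3
  Q 105.208.0.106: descend 011010011101000 ; hops seen [H3] ; pick H3
  + 0.0.0.0/0 (H4) depth=0
  + 105.209.48.0/20 (H0) depth=20
  + 224.0.0.0/3 (H1) depth=3
  Q 105.208.0.1: descend 011010011101000 ; hops seen [H4,H3] ; pick H3
  Q 105.209.50.62: descend 01101001110100010011 ; hops seen [H4,H3,H0] ; pick H0
  + 104.0.0.0/7 (H5) depth=7
  del 0.0.0.0/0 (clear depth 0)
  Q 105.209.48.6: descend 01101001110100010011 ; hops seen [H5,H3,H0] ; pick H0
  + 105.208.0.0/12 (H7) depth=12
  del 105.209.48.0/20 (clear depth 20)
  + 0.0.0.0/0 (H7) depth=0
  + 96.0.0.0/4 (H5) depth=4
  + 255.232.72.160/28 (H2) depth=28
  Q 96.0.0.0: descend 0110 ; hops seen [H7,H5] ; pick H5
  + 0.0.0.0/0 (H6) depth=0
  Q 105.209.229.191: descend 0110100111010001 ; hops seen [H6,H5,H5,H7] ; pick H7
  Q 255.232.72.164: descend 1111111111101000010010001010 ; hops seen [H6,H1,H2] ; pick H2
  + 255.224.0.0/12 (H2) depth=12
  + 105.0.0.0/8 (H2) depth=8
  del 224.0.0.0/3 (clear depth 3)
  + 255.232.64.0/20 (H5) depth=20
  + 105.0.0.0/8 (H4) depth=8
  + 105.209.62.0/24 (H1) depth=24
  del 255.232.64.0/20 (clear depth 20)

== LOOKUPS ==
["H3","H3","H3","H0","H0","H5","H7","H2"]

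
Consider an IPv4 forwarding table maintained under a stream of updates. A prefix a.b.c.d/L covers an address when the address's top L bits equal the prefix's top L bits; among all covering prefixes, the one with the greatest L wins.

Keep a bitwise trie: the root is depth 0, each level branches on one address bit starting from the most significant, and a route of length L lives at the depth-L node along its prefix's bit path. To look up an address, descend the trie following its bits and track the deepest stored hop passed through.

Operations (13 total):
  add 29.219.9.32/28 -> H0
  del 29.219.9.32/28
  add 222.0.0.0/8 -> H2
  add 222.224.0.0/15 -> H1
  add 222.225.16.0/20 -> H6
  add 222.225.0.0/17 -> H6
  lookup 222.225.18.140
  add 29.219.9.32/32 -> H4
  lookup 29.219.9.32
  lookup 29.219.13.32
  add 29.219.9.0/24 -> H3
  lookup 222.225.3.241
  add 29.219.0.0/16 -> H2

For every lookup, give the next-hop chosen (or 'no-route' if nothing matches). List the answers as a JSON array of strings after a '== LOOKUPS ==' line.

Trace:
  + 29.219.9.32/28 (H0) depth=28
  - 29.219.9.32/28 clear@28
  + 222.0.0.0/8 (H2) depth=8
  + 222.224.0.0/15 (H1) depth=15
  + 222.225.16.0/20 (H6) depth=20
  + 222.225.0.0/17 (H6) depth=17
  lookup 222.225.18.140: bits 11011110111000010001 walk d0:-→d1:-→d2:-→d3:-→d4:-→d5:-→d6:-→d7:-→d8:H2→d9:-→d10:-→d11:-→d12:-→d13:-→d14:-→d15:H1→d16:-→d17:H6→d18:-→d19:-→d20:H6 -> H6
  + 29.219.9.32/32 (H4) depth=32
  lookup 29.219.9.32: bits 00011101110110110000100100100000 walk d0:-→d1:-→d2:-→d3:-→d4:-→d5:-→d6:-→d7:-→d8:-→d9:-→d10:-→d11:-→d12:-→d13:-→d14:-→d15:-→d16:-→d17:-→d18:-→d19:-→d20:-→d21:-→d22:-→d23:-→d24:-→d25:-→d26:-→d27:-→d28:-→d29:-→d30:-→d31:-→d32:H4 -> H4
  lookup 29.219.13.32: bits 000111011101101100001 walk d0:-→d1:-→d2:-→d3:-→d4:-→d5:-→d6:-→d7:-→d8:-→d9:-→d10:-→d11:-→d12:-→d13:-→d14:-→d15:-→d16:-→d17:-→d18:-→d19:-→d20:-→d21:- -> no-route
  + 29.219.9.0/24 (H3) depth=24
  lookup 222.225.3.241: bits 1101111011100001000 walk d0:-→d1:-→d2:-→d3:-→d4:-→d5:-→d6:-→d7:-→d8:H2→d9:-→d10:-→d11:-→d12:-→d13:-→d14:-→d15:H1→d16:-→d17:H6→d18:-→d19:- -> H6
  + 29.219.0.0/16 (H2) depth=16

== LOOKUPS ==
["H6","H4","no-route","H6"]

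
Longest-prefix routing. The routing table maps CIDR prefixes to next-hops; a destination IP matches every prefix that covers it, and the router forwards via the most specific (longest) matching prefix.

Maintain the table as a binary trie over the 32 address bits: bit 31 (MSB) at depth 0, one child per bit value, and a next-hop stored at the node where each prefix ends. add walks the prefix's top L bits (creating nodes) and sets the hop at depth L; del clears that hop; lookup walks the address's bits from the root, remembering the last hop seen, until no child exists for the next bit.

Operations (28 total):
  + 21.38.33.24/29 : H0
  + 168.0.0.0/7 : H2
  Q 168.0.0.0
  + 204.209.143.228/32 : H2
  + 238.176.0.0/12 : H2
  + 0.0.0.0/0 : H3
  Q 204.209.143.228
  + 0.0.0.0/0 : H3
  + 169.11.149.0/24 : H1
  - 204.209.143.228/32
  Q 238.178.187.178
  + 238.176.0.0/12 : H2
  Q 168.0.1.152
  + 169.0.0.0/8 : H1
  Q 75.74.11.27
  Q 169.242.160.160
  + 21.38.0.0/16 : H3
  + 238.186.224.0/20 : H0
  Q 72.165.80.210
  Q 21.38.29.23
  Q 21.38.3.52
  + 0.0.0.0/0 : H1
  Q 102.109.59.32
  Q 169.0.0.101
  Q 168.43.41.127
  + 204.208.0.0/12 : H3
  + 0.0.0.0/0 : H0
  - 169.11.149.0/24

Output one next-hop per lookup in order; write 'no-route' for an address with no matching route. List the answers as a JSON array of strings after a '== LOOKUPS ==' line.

Trace:
  add 21.38.33.24/29 -> H0 at depth 29
  add 168.0.0.0/7 -> H2 at depth 7
  Q 168.0.0.0: descend 1010100 ; hops seen [H2] ; pick H2
  add 204.209.143.228/32 -> H2 at depth 32
  add 238.176.0.0/12 -> H2 at depth 12
  add 0.0.0.0/0 -> H3 at depth 0
  Q 204.209.143.228: descend 11001100110100011000111111100100 ; hops seen [H3,H2] ; pick H2
  add 0.0.0.0/0 -> H3 at depth 0
  add 169.11.149.0/24 -> H1 at depth 24
  - 204.209.143.228/32 clear@32
  Q 238.178.187.178: descend 111011101011 ; hops seen [H3,H2] ; pick H2
  add 238.176.0.0/12 -> H2 at depth 12
  Q 168.0.1.152: descend 1010100 ; hops seen [H3,H2] ; pick H2
  add 169.0.0.0/8 -> H1 at depth 8
  Q 75.74.11.27: descend 0 ; hops seen [H3] ; pick H3
  Q 169.242.160.160: descend 10101001 ; hops seen [H3,H2,H1] ; pick H1
  add 21.38.0.0/16 -> H3 at depth 16
  add 238.186.224.0/20 -> H0 at depth 20
  Q 72.165.80.210: descend 0 ; hops seen [H3] ; pick H3
  Q 21.38.29.23: descend 000101010010011000 ; hops seen [H3,H3] ; pick H3
  Q 21.38.3.52: descend 000101010010011000 ; hops seen [H3,H3] ; pick H3
  add 0.0.0.0/0 -> H1 at depth 0
  Q 102.109.59.32: descend 0 ; hops seen [H1] ; pick H1
  Q 169.0.0.101: descend 101010010000 ; hops seen [H1,H2,H1] ; pick H1
  Q 168.43.41.127: descend 1010100 ; hops seen [H1,H2] ; pick H2
  add 204.208.0.0/12 -> H3 at depth 12
  add 0.0.0.0/0 -> H0 at depth 0
  - 169.11.149.0/24 clear@24

== LOOKUPS ==
["H2","H2","H2","H2","H3","H1","H3","H3","H3","H1","H1","H2"]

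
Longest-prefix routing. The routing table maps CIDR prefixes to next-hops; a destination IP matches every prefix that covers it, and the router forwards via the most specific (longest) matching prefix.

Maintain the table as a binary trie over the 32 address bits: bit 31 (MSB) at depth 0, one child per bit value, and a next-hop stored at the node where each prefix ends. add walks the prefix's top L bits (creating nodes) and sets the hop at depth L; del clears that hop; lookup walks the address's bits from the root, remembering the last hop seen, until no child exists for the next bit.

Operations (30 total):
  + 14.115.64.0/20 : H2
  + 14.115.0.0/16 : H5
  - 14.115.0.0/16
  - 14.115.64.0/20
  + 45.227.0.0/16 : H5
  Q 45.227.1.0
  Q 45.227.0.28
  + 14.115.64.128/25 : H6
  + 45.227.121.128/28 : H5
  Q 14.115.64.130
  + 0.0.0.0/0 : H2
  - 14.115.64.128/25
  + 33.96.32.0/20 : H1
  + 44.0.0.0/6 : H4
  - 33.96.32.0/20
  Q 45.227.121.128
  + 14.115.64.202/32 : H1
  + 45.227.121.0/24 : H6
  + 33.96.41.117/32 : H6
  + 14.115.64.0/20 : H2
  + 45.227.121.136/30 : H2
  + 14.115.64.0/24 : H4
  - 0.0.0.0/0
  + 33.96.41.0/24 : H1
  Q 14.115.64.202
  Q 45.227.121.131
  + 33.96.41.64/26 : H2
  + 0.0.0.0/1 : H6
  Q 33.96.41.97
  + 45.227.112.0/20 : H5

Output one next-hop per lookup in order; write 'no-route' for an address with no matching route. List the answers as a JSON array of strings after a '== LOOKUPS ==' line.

Trace:
  add 14.115.64.0/20 -> H2 at depth 20
  add 14.115.0.0/16 -> H5 at depth 16
  - 14.115.0.0/16 clear@16
  - 14.115.64.0/20 clear@20
  add 45.227.0.0/16 -> H5 at depth 16
  Q 45.227.1.0: descend 0010110111100011 ; hops seen [H5] ; pick H5
  Q 45.227.0.28: descend 0010110111100011 ; hops seen [H5] ; pick H5
  add 14.115.64.128/25 -> H6 at depth 25
  add 45.227.121.128/28 -> H5 at depth 28
  Q 14.115.64.130: descend 0000111001110011010000001 ; hops seen [H6] ; pick H6
  add 0.0.0.0/0 -> H2 at depth 0
  - 14.115.64.128/25 clear@25
  add 33.96.32.0/20 -> H1 at depth 20
  add 44.0.0.0/6 -> H4 at depth 6
  - 33.96.32.0/20 clear@20
  Q 45.227.121.128: descend 0010110111100011011110011000 ; hops seen [H2,H4,H5,H5] ; pick H5
  add 14.115.64.202/32 -> H1 at depth 32
  add 45.227.121.0/24 -> H6 at depth 24
  add 33.96.41.117/32 -> H6 at depth 32
  add 14.115.64.0/20 -> H2 at depth 20
  add 45.227.121.136/30 -> H2 at depth 30
  add 14.115.64.0/24 -> H4 at depth 24
  - 0.0.0.0/0 clear@0
  add 33.96.41.0/24 -> H1 at depth 24
  Q 14.115.64.202: descend 00001110011100110100000011001010 ; hops seen [H2,H4,H1] ; pick H1
  Q 45.227.121.131: descend 0010110111100011011110011000 ; hops seen [H4,H5,H6,H5] ; pick H5
  add 33.96.41.64/26 -> H2 at depth 26
  add 0.0.0.0/1 -> H6 at depth 1
  Q 33.96.41.97: descend 001000010110000000101001011 ; hops seen [H6,H1,H2] ; pick H2
  add 45.227.112.0/20 -> H5 at depth 20

== LOOKUPS ==
["H5","H5","H6","H5","H1","H5","H2"]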